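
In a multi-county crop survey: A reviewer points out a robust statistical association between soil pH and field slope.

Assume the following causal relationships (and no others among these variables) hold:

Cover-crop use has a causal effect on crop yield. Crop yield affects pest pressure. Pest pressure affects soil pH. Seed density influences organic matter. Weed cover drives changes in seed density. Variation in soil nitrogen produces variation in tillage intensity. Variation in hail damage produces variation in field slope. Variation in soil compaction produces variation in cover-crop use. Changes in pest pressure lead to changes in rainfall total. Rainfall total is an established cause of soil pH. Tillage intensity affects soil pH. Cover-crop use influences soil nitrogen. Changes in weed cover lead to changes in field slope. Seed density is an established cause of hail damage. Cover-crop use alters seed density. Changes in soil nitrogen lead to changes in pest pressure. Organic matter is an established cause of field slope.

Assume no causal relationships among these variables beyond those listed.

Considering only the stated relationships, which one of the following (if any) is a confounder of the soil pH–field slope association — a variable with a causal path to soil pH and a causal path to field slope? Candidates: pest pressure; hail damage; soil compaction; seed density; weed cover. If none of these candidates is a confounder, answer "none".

soil compaction

Soil compaction causes soil pH (soil compaction → cover-crop use → soil nitrogen → tillage intensity → soil pH) and also causes field slope (soil compaction → cover-crop use → seed density → organic matter → field slope); it is a common cause of both.
Each of the other candidates lacks a causal path to at least one of soil pH and field slope, so they do not confound the relationship.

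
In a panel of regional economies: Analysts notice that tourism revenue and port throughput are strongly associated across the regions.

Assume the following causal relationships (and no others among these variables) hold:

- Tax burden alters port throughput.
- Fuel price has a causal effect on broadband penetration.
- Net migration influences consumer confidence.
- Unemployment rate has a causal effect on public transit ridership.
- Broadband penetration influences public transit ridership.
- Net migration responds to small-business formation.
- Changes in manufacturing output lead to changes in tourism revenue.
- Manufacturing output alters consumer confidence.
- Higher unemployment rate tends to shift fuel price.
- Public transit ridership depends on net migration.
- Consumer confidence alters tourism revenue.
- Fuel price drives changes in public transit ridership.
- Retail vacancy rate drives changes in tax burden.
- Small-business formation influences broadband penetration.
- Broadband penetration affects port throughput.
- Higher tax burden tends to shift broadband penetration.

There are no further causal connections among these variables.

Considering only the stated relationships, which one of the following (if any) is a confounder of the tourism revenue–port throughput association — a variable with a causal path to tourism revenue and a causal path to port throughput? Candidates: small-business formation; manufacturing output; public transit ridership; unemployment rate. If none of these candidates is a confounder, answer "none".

Small-business formation causes tourism revenue (small-business formation → net migration → consumer confidence → tourism revenue) and also causes port throughput (small-business formation → broadband penetration → port throughput); it is a common cause of both.
Each of the other candidates lacks a causal path to at least one of tourism revenue and port throughput, so they do not confound the relationship.

small-business formation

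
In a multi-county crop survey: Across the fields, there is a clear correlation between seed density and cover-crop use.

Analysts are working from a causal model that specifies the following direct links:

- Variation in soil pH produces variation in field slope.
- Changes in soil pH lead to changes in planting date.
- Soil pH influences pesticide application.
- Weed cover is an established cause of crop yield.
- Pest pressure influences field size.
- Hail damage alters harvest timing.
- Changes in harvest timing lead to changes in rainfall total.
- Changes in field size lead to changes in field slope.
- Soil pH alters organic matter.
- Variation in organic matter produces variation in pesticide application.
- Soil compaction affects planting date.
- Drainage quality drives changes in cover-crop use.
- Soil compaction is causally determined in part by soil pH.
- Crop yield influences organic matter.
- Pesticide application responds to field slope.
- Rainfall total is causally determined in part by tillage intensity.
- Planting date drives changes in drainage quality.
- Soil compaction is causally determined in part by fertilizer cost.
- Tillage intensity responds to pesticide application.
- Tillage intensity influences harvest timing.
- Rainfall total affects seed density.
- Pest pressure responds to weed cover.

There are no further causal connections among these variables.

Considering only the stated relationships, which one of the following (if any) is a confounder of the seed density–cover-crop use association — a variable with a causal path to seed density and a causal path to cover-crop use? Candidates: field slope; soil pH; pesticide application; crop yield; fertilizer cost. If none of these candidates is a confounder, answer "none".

soil pH

Soil pH causes seed density (soil pH → pesticide application → tillage intensity → rainfall total → seed density) and also causes cover-crop use (soil pH → planting date → drainage quality → cover-crop use); it is a common cause of both.
Each of the other candidates lacks a causal path to at least one of seed density and cover-crop use, so they do not confound the relationship.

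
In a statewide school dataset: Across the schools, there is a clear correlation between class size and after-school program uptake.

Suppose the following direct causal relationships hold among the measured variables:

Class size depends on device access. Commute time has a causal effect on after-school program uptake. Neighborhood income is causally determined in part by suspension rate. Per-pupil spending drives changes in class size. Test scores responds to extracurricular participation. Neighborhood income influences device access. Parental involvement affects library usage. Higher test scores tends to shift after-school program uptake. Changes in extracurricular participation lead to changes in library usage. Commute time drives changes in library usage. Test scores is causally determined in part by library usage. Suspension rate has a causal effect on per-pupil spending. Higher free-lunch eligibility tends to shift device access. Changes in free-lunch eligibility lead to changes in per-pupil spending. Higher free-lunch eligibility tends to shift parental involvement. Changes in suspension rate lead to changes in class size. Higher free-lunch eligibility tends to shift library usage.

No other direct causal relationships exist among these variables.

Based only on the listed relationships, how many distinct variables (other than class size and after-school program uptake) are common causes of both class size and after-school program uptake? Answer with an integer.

The common causes are: free-lunch eligibility (to class size via free-lunch eligibility → device access → class size; to after-school program uptake via free-lunch eligibility → library usage → test scores → after-school program uptake).
Every other variable lacks a causal path to at least one of class size and after-school program uptake.

1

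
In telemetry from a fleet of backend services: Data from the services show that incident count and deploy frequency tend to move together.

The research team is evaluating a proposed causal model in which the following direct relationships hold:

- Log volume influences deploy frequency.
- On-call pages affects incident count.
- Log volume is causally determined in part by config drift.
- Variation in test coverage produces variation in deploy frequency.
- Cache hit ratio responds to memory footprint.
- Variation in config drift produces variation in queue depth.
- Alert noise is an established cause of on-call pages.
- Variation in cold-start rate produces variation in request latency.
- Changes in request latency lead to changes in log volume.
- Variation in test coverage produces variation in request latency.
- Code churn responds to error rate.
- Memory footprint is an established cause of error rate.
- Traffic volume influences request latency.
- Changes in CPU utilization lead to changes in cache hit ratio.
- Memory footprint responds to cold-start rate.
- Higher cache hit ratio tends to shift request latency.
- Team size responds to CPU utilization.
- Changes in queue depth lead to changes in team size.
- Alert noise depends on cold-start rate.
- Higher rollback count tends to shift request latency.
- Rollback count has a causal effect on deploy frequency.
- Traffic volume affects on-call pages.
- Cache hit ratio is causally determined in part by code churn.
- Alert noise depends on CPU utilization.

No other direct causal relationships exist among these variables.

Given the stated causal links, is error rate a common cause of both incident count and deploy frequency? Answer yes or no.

no

Error rate has no stated causal path to incident count. A confounder must cause both variables, so error rate does not qualify.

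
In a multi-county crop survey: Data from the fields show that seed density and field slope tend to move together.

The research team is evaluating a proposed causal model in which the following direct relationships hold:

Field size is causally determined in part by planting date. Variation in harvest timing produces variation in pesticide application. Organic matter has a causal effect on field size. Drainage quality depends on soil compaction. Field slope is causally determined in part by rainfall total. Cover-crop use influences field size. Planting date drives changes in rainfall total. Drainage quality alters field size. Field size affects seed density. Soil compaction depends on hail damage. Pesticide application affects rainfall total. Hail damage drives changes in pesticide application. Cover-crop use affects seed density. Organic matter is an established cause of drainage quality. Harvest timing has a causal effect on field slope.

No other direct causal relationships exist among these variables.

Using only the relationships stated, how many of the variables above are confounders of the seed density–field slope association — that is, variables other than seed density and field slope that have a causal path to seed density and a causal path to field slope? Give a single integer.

The common causes are: hail damage (to seed density via hail damage → soil compaction → drainage quality → field size → seed density; to field slope via hail damage → pesticide application → rainfall total → field slope); planting date (to seed density via planting date → field size → seed density; to field slope via planting date → rainfall total → field slope).
Every other variable lacks a causal path to at least one of seed density and field slope.

2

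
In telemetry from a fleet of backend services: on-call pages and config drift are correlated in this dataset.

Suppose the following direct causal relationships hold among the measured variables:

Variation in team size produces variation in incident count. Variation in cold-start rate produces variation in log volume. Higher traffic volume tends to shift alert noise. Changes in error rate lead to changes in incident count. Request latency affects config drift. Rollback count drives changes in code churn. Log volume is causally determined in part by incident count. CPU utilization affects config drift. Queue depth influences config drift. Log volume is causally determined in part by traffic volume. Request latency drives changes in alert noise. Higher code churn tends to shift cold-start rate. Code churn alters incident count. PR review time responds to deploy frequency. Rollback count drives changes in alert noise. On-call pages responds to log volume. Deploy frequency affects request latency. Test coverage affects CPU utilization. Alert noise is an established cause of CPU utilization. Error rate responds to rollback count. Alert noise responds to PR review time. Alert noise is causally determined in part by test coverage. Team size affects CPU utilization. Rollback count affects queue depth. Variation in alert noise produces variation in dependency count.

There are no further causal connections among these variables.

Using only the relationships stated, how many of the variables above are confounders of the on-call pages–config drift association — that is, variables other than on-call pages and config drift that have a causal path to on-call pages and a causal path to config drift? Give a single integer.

The common causes are: rollback count (to on-call pages via rollback count → code churn → incident count → log volume → on-call pages; to config drift via rollback count → queue depth → config drift); team size (to on-call pages via team size → incident count → log volume → on-call pages; to config drift via team size → CPU utilization → config drift); traffic volume (to on-call pages via traffic volume → log volume → on-call pages; to config drift via traffic volume → alert noise → CPU utilization → config drift).
Every other variable lacks a causal path to at least one of on-call pages and config drift.

3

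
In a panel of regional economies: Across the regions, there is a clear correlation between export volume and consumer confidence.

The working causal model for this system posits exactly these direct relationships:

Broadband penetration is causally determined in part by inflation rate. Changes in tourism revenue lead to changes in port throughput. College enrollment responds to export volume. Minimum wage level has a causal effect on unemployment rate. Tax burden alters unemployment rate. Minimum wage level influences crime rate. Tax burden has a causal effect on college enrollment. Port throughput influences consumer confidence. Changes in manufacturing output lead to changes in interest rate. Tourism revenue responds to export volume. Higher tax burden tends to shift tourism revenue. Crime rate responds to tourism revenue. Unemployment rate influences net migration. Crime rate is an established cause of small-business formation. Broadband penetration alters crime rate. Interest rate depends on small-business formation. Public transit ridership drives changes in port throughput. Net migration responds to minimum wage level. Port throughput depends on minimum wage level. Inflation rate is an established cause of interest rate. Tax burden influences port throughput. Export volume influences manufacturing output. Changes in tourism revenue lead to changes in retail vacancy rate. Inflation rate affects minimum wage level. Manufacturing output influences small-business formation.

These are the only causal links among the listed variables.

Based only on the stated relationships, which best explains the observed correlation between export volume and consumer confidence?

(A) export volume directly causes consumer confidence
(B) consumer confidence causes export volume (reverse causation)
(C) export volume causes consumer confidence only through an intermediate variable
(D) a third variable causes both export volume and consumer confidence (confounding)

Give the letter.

C

Export volume reaches consumer confidence through export volume → tourism revenue → port throughput → consumer confidence — an indirect causal chain with no direct export volume → consumer confidence link. No variable causes both export volume and consumer confidence, so confounding is ruled out; the effect is mediated.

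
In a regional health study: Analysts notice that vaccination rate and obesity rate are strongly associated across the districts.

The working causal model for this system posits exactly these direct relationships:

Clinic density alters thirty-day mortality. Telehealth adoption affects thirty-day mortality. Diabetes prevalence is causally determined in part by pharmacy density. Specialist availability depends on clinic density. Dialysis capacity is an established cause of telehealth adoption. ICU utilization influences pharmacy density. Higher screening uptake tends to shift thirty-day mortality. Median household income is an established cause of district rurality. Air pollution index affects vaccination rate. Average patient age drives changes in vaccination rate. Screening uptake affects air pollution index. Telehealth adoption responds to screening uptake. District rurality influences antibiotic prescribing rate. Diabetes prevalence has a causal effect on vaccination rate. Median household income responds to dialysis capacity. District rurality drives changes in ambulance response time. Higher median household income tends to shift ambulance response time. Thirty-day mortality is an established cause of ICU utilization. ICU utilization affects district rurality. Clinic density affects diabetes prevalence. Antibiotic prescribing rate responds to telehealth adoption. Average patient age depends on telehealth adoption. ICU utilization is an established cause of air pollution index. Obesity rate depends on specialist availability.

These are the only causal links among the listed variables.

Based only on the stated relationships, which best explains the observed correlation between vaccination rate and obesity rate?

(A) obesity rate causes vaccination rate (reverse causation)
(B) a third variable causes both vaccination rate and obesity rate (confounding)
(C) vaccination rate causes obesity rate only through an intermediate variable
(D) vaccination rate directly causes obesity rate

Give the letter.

Clinic density causes vaccination rate (clinic density → diabetes prevalence → vaccination rate) and obesity rate (clinic density → specialist availability → obesity rate) — a common cause creating the correlation.
There is no stated path from vaccination rate to obesity rate or from obesity rate to vaccination rate, so neither direct nor reverse causation applies.

B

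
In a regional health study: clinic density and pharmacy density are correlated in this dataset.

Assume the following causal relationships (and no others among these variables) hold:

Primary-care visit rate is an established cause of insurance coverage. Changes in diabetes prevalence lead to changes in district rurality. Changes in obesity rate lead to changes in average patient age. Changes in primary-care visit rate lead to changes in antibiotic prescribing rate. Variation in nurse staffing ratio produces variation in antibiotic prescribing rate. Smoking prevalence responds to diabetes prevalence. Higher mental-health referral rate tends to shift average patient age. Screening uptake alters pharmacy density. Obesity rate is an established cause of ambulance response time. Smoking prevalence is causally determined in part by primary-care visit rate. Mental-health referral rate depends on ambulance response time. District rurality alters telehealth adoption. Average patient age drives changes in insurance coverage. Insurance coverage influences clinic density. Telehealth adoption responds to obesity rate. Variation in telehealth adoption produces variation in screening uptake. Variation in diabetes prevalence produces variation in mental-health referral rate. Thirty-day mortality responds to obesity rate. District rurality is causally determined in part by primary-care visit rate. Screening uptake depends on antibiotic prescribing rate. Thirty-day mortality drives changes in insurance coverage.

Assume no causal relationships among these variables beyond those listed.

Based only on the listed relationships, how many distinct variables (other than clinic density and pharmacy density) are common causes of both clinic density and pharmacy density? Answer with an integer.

The common causes are: diabetes prevalence (to clinic density via diabetes prevalence → mental-health referral rate → average patient age → insurance coverage → clinic density; to pharmacy density via diabetes prevalence → district rurality → telehealth adoption → screening uptake → pharmacy density); obesity rate (to clinic density via obesity rate → average patient age → insurance coverage → clinic density; to pharmacy density via obesity rate → telehealth adoption → screening uptake → pharmacy density); primary-care visit rate (to clinic density via primary-care visit rate → insurance coverage → clinic density; to pharmacy density via primary-care visit rate → antibiotic prescribing rate → screening uptake → pharmacy density).
Every other variable lacks a causal path to at least one of clinic density and pharmacy density.

3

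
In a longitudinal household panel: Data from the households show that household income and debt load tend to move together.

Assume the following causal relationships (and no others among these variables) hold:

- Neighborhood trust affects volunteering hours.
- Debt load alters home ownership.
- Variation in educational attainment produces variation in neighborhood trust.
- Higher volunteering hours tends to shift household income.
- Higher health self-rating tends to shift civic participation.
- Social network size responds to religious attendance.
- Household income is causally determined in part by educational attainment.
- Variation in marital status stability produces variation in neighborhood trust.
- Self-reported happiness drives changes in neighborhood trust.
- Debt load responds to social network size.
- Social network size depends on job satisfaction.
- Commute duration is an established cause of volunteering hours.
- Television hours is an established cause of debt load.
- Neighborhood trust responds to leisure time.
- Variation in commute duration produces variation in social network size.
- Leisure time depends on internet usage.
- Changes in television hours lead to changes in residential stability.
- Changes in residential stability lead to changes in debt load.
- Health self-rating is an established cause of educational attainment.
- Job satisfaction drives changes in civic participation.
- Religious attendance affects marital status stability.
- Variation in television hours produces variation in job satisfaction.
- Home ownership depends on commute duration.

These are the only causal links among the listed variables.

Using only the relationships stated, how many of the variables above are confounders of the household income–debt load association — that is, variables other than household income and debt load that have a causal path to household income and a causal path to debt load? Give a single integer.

The common causes are: commute duration (to household income via commute duration → volunteering hours → household income; to debt load via commute duration → social network size → debt load); religious attendance (to household income via religious attendance → marital status stability → neighborhood trust → volunteering hours → household income; to debt load via religious attendance → social network size → debt load).
Every other variable lacks a causal path to at least one of household income and debt load.

2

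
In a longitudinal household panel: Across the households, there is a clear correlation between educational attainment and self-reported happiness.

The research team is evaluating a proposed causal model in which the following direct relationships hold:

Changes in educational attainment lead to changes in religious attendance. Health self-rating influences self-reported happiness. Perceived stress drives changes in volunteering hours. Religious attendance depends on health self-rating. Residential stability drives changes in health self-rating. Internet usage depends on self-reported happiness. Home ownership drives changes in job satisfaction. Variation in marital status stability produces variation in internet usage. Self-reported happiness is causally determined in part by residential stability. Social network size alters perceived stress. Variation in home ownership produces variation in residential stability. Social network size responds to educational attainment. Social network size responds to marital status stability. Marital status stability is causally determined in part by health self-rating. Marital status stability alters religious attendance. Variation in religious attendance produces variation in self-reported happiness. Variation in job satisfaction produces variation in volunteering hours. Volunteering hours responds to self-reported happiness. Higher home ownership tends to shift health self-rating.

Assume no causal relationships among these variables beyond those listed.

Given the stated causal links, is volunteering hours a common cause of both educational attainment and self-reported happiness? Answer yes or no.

no

Volunteering hours has no stated causal path to either educational attainment or self-reported happiness. A confounder must cause both variables, so volunteering hours does not qualify.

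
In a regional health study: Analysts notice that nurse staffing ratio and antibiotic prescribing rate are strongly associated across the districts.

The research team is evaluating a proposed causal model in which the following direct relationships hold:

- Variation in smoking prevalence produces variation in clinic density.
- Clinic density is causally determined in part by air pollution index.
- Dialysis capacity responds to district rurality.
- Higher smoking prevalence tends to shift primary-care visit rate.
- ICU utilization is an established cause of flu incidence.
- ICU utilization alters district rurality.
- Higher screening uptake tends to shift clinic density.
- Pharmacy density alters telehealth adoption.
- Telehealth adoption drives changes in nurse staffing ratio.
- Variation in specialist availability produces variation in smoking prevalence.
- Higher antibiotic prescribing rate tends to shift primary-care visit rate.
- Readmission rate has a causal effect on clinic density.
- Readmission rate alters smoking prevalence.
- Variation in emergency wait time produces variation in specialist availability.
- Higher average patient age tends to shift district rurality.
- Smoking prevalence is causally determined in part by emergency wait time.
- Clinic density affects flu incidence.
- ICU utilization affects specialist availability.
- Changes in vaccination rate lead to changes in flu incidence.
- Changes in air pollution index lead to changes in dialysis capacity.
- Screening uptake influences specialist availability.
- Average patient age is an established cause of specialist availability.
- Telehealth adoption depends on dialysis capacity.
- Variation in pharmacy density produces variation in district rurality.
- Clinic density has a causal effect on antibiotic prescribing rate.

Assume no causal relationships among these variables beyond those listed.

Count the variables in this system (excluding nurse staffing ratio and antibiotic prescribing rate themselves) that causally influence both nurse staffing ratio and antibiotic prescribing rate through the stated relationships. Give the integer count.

3

The common causes are: ICU utilization (to nurse staffing ratio via ICU utilization → district rurality → dialysis capacity → telehealth adoption → nurse staffing ratio; to antibiotic prescribing rate via ICU utilization → specialist availability → smoking prevalence → clinic density → antibiotic prescribing rate); air pollution index (to nurse staffing ratio via air pollution index → dialysis capacity → telehealth adoption → nurse staffing ratio; to antibiotic prescribing rate via air pollution index → clinic density → antibiotic prescribing rate); average patient age (to nurse staffing ratio via average patient age → district rurality → dialysis capacity → telehealth adoption → nurse staffing ratio; to antibiotic prescribing rate via average patient age → specialist availability → smoking prevalence → clinic density → antibiotic prescribing rate).
Every other variable lacks a causal path to at least one of nurse staffing ratio and antibiotic prescribing rate.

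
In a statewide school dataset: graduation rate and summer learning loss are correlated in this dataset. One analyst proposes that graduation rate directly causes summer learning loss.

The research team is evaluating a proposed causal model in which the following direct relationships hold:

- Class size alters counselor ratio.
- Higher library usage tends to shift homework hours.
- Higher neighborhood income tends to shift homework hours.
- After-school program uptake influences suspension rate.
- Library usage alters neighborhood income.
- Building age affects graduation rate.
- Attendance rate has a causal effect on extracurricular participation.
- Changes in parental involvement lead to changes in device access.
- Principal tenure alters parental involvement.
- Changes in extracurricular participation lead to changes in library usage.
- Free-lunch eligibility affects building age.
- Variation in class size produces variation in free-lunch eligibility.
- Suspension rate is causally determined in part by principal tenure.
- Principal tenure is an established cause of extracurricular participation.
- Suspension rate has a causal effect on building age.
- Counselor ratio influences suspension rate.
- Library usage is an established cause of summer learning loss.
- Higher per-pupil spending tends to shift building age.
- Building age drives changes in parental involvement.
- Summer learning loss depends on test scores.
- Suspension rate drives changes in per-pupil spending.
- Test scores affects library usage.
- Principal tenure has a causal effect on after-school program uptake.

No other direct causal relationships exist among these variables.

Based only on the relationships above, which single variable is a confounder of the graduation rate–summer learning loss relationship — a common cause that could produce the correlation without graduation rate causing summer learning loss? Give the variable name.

principal tenure

Principal tenure has a causal path to graduation rate (principal tenure → suspension rate → building age → graduation rate) and a separate causal path to summer learning loss (principal tenure → extracurricular participation → library usage → summer learning loss), so it is a common cause of both.
No stated relationship gives graduation rate a causal route to summer learning loss, so the correlation is explained by the shared upstream cause rather than a direct effect.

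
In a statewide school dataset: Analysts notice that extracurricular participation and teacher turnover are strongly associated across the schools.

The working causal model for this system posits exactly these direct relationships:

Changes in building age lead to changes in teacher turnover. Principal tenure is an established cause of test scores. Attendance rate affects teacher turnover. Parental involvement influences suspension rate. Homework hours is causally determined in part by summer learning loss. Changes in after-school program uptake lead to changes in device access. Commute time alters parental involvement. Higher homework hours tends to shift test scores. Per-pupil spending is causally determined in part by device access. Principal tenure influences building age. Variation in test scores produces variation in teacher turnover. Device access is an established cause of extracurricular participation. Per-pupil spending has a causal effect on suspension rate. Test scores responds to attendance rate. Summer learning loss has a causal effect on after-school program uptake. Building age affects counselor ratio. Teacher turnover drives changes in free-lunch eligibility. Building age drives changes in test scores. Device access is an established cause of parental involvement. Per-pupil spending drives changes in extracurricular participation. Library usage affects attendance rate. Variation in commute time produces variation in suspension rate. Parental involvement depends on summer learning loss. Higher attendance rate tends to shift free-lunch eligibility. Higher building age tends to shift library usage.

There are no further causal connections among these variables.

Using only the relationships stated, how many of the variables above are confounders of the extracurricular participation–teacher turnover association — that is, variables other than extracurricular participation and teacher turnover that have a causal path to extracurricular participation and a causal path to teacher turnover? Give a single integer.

1

The common causes are: summer learning loss (to extracurricular participation via summer learning loss → after-school program uptake → device access → extracurricular participation; to teacher turnover via summer learning loss → homework hours → test scores → teacher turnover).
Every other variable lacks a causal path to at least one of extracurricular participation and teacher turnover.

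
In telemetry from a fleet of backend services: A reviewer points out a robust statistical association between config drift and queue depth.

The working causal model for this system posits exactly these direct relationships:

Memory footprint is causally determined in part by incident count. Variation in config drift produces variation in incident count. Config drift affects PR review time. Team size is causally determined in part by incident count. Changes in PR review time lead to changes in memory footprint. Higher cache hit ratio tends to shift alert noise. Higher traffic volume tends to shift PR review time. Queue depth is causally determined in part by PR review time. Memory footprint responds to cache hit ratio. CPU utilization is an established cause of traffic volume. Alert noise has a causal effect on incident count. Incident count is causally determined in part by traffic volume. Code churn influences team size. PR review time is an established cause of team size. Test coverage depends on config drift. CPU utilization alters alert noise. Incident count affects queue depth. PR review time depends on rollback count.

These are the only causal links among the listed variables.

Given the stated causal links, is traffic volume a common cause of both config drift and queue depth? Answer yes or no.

no

Traffic volume has no stated causal path to config drift. A confounder must cause both variables, so traffic volume does not qualify.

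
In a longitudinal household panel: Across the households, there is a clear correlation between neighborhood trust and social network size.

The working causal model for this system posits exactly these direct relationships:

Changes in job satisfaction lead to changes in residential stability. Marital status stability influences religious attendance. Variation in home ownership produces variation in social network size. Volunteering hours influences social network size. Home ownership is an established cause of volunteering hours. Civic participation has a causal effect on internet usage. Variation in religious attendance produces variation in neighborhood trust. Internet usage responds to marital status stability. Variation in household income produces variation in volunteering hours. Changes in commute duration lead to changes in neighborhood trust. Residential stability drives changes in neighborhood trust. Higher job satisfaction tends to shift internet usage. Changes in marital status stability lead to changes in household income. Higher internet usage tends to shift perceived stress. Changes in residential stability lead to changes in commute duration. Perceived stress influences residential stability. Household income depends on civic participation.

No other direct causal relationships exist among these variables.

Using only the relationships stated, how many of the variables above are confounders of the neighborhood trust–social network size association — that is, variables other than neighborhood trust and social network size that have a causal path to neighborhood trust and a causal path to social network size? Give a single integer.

2

The common causes are: civic participation (to neighborhood trust via civic participation → internet usage → perceived stress → residential stability → neighborhood trust; to social network size via civic participation → household income → volunteering hours → social network size); marital status stability (to neighborhood trust via marital status stability → religious attendance → neighborhood trust; to social network size via marital status stability → household income → volunteering hours → social network size).
Every other variable lacks a causal path to at least one of neighborhood trust and social network size.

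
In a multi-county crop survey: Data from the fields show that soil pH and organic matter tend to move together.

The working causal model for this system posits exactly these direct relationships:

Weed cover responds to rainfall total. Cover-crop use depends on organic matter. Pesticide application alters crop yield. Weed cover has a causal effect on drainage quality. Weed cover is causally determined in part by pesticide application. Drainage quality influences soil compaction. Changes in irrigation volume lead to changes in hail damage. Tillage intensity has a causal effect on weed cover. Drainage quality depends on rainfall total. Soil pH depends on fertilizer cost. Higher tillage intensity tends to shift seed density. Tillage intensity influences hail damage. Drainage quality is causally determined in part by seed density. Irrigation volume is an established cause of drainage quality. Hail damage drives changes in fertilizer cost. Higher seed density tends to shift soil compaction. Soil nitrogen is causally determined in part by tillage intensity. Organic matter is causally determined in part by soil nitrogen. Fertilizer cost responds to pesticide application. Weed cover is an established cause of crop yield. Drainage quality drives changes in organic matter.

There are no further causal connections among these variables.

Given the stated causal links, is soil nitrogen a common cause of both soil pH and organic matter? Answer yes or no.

no

Soil nitrogen has no stated causal path to soil pH. A confounder must cause both variables, so soil nitrogen does not qualify.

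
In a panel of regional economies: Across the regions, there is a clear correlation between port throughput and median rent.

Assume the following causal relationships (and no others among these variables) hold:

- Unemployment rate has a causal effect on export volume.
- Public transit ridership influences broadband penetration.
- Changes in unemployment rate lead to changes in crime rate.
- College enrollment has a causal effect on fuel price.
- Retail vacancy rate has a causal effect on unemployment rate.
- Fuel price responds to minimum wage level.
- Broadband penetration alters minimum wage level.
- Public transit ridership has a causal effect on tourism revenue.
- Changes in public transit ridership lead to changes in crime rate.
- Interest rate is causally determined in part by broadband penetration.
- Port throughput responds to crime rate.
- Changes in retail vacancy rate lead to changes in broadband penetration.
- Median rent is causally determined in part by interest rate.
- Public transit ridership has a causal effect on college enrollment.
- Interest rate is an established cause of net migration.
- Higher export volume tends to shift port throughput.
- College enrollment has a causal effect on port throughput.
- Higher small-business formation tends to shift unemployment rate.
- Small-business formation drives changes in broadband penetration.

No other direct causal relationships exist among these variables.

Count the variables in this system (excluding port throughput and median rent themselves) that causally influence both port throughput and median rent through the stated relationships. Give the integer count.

3

The common causes are: public transit ridership (to port throughput via public transit ridership → crime rate → port throughput; to median rent via public transit ridership → broadband penetration → interest rate → median rent); retail vacancy rate (to port throughput via retail vacancy rate → unemployment rate → export volume → port throughput; to median rent via retail vacancy rate → broadband penetration → interest rate → median rent); small-business formation (to port throughput via small-business formation → unemployment rate → export volume → port throughput; to median rent via small-business formation → broadband penetration → interest rate → median rent).
Every other variable lacks a causal path to at least one of port throughput and median rent.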